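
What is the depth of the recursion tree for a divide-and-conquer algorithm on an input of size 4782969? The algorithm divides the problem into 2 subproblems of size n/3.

For divide and conquer with division factor 3:

Problem sizes at each level:
Level 0: 4782969
Level 1: 1594323
Level 2: 531441
Level 3: 177147
Level 4: 59049
Level 5: 19683
Level 6: 6561
Level 7: 2187
Level 8: 729
Level 9: 243
Level 10: 81
Level 11: 27
Level 12: 9
Level 13: 3
Level 14: 1

The root is level 0 and the size-1 base case is level 14 (the tree spans levels 0 through 14, i.e. 15 levels counting the root), so the depth is the number of divisions: log_3(4782969) = 14

The recursion tree depth is log_3(4782969) = 14. At each level, the problem size is divided by 3, so it takes 14 divisions to reduce to a base case of size 1. The algorithm makes 2 recursive calls at each level.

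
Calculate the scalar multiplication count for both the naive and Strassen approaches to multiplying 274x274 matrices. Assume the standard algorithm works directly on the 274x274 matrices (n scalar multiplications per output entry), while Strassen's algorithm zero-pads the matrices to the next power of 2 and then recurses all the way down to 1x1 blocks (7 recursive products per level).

Matrix multiplication for 274x274 matrices:

Strassen's algorithm requires power-of-2 dimensions. Pad 274x274 to 512x512 (next power of 2).

Standard algorithm: 274^3 = 20570824 multiplications
Strassen's algorithm: 7^(log2(512)) = 7^9 = 40353607 multiplications
Difference: 20570824 - 40353607 = -19782783 (Strassen uses MORE here due to padding overhead — for small or just-over-power-of-2 n, padding can outweigh the per-level savings)

Standard: 20570824 multiplications (274^3). Strassen: 40353607 multiplications (7^9, after padding to 512x512). Strassen reduces 8 recursive multiplications to 7 at each level.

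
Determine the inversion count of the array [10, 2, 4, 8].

Finding inversions in [10, 2, 4, 8]:

(0, 1): arr[0]=10 > arr[1]=2
(0, 2): arr[0]=10 > arr[2]=4
(0, 3): arr[0]=10 > arr[3]=8

Total inversions: 3

The array has 3 inversion(s): (0,1), (0,2), (0,3). Each pair (i,j) satisfies i < j and arr[i] > arr[j].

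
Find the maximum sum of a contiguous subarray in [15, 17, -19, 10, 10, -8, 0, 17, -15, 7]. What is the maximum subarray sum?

Using Kadane's algorithm on [15, 17, -19, 10, 10, -8, 0, 17, -15, 7]:

Scanning through the array:
Position 1 (value 17): max_ending_here = 32, max_so_far = 32
Position 2 (value -19): max_ending_here = 13, max_so_far = 32
Position 3 (value 10): max_ending_here = 23, max_so_far = 32
Position 4 (value 10): max_ending_here = 33, max_so_far = 33
Position 5 (value -8): max_ending_here = 25, max_so_far = 33
Position 6 (value 0): max_ending_here = 25, max_so_far = 33
Position 7 (value 17): max_ending_here = 42, max_so_far = 42
Position 8 (value -15): max_ending_here = 27, max_so_far = 42
Position 9 (value 7): max_ending_here = 34, max_so_far = 42

Maximum subarray: [15, 17, -19, 10, 10, -8, 0, 17]
Maximum sum: 42

The maximum subarray is [15, 17, -19, 10, 10, -8, 0, 17] with sum 42. This subarray runs from index 0 to index 7.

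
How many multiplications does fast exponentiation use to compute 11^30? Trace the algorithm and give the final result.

Computing 11^30 by squaring (build up from 11^1; each line after the first costs one multiplication):

11^1 = 11
11^2 = (11^1)^2 = 11^2 = 121
11^3 = 11 * 11^2 = 11 * 121 = 1331
11^6 = (11^3)^2 = 1331^2 = 1771561
11^7 = 11 * 11^6 = 11 * 1771561 = 19487171
11^14 = (11^7)^2 = 19487171^2 = 379749833583241
11^15 = 11 * 11^14 = 11 * 379749833583241 = 4177248169415651
11^30 = (11^15)^2 = 4177248169415651^2 = 17449402268886407318558803753801

Result: 17449402268886407318558803753801
Multiplications needed: 7 (7 lines after 11^1)

11^30 = 17449402268886407318558803753801. Using exponentiation by squaring, this requires 7 multiplications. The key idea: if the exponent is even, square the half-power; if odd, multiply by the base once.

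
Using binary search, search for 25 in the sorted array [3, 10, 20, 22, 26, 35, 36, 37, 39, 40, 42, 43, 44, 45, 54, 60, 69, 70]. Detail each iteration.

Binary search for 25 in [3, 10, 20, 22, 26, 35, 36, 37, 39, 40, 42, 43, 44, 45, 54, 60, 69, 70]:

lo=0, hi=17, mid=8, arr[mid]=39 -> 39 > 25, search left half
lo=0, hi=7, mid=3, arr[mid]=22 -> 22 < 25, search right half
lo=4, hi=7, mid=5, arr[mid]=35 -> 35 > 25, search left half
lo=4, hi=4, mid=4, arr[mid]=26 -> 26 > 25, search left half
lo=4 > hi=3, target 25 not found

Binary search determines that 25 is not in the array after 4 comparisons. The search space was exhausted without finding the target.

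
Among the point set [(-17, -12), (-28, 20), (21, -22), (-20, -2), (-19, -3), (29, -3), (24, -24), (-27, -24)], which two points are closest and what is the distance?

Computing all pairwise distances among 8 points:

d((-17, -12), (-28, 20)) = 33.8378
d((-17, -12), (21, -22)) = 39.2938
d((-17, -12), (-20, -2)) = 10.4403
d((-17, -12), (-19, -3)) = 9.2195
d((-17, -12), (29, -3)) = 46.8722
d((-17, -12), (24, -24)) = 42.72
d((-17, -12), (-27, -24)) = 15.6205
d((-28, 20), (21, -22)) = 64.5368
d((-28, 20), (-20, -2)) = 23.4094
d((-28, 20), (-19, -3)) = 24.6982
d((-28, 20), (29, -3)) = 61.4654
d((-28, 20), (24, -24)) = 68.1175
d((-28, 20), (-27, -24)) = 44.0114
d((21, -22), (-20, -2)) = 45.618
d((21, -22), (-19, -3)) = 44.2832
d((21, -22), (29, -3)) = 20.6155
d((21, -22), (24, -24)) = 3.6056
d((21, -22), (-27, -24)) = 48.0416
d((-20, -2), (-19, -3)) = 1.4142 <-- minimum
d((-20, -2), (29, -3)) = 49.0102
d((-20, -2), (24, -24)) = 49.1935
d((-20, -2), (-27, -24)) = 23.0868
d((-19, -3), (29, -3)) = 48.0
d((-19, -3), (24, -24)) = 47.8539
d((-19, -3), (-27, -24)) = 22.4722
d((29, -3), (24, -24)) = 21.587
d((29, -3), (-27, -24)) = 59.808
d((24, -24), (-27, -24)) = 51.0

Closest pair: (-20, -2) and (-19, -3) with distance 1.4142

The closest pair is (-20, -2) and (-19, -3) with Euclidean distance 1.4142. For 8 points, brute-force pairwise comparison is shown above. For large n, the divide-and-conquer algorithm (sort by x, recurse on halves, check the dividing strip) achieves O(n log n).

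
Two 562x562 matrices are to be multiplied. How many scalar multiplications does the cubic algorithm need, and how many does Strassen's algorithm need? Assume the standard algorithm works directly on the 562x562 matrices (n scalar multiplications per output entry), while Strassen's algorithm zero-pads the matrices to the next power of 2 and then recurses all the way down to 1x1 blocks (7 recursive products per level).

Matrix multiplication for 562x562 matrices:

Strassen's algorithm requires power-of-2 dimensions. Pad 562x562 to 1024x1024 (next power of 2).

Standard algorithm: 562^3 = 177504328 multiplications
Strassen's algorithm: 7^(log2(1024)) = 7^10 = 282475249 multiplications
Difference: 177504328 - 282475249 = -104970921 (Strassen uses MORE here due to padding overhead — for small or just-over-power-of-2 n, padding can outweigh the per-level savings)

Standard: 177504328 multiplications (562^3). Strassen: 282475249 multiplications (7^10, after padding to 1024x1024). Strassen reduces 8 recursive multiplications to 7 at each level.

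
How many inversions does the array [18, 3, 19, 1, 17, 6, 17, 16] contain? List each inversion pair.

Finding inversions in [18, 3, 19, 1, 17, 6, 17, 16]:

(0, 1): arr[0]=18 > arr[1]=3
(0, 3): arr[0]=18 > arr[3]=1
(0, 4): arr[0]=18 > arr[4]=17
(0, 5): arr[0]=18 > arr[5]=6
(0, 6): arr[0]=18 > arr[6]=17
(0, 7): arr[0]=18 > arr[7]=16
(1, 3): arr[1]=3 > arr[3]=1
(2, 3): arr[2]=19 > arr[3]=1
(2, 4): arr[2]=19 > arr[4]=17
(2, 5): arr[2]=19 > arr[5]=6
(2, 6): arr[2]=19 > arr[6]=17
(2, 7): arr[2]=19 > arr[7]=16
(4, 5): arr[4]=17 > arr[5]=6
(4, 7): arr[4]=17 > arr[7]=16
(6, 7): arr[6]=17 > arr[7]=16

Total inversions: 15

The array has 15 inversion(s): (0,1), (0,3), (0,4), (0,5), (0,6), (0,7), (1,3), (2,3), (2,4), (2,5), (2,6), (2,7), (4,5), (4,7), (6,7). Each pair (i,j) satisfies i < j and arr[i] > arr[j].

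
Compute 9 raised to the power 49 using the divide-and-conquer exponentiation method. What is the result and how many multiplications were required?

Computing 9^49 by squaring (build up from 9^1; each line after the first costs one multiplication):

9^1 = 9
9^2 = (9^1)^2 = 9^2 = 81
9^3 = 9 * 9^2 = 9 * 81 = 729
9^6 = (9^3)^2 = 729^2 = 531441
9^12 = (9^6)^2 = 531441^2 = 282429536481
9^24 = (9^12)^2 = 282429536481^2 = 79766443076872509863361
9^48 = (9^24)^2 = 79766443076872509863361^2 = 6362685441135942358474828762538534230890216321
9^49 = 9 * 9^48 = 9 * 6362685441135942358474828762538534230890216321 = 57264168970223481226273458862846808078011946889

Result: 57264168970223481226273458862846808078011946889
Multiplications needed: 7 (7 lines after 9^1)

9^49 = 57264168970223481226273458862846808078011946889. Using exponentiation by squaring, this requires 7 multiplications. The key idea: if the exponent is even, square the half-power; if odd, multiply by the base once.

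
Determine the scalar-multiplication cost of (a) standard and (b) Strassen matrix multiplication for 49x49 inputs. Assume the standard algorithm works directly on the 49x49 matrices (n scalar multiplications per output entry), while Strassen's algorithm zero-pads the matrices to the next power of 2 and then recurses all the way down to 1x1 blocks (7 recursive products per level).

Matrix multiplication for 49x49 matrices:

Strassen's algorithm requires power-of-2 dimensions. Pad 49x49 to 64x64 (next power of 2).

Standard algorithm: 49^3 = 117649 multiplications
Strassen's algorithm: 7^(log2(64)) = 7^6 = 117649 multiplications
Savings: 117649 - 117649 = 0 multiplications

Standard: 117649 multiplications (49^3). Strassen: 117649 multiplications (7^6, after padding to 64x64). Strassen reduces 8 recursive multiplications to 7 at each level.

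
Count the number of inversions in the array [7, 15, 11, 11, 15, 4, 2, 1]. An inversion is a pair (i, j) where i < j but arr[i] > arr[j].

Finding inversions in [7, 15, 11, 11, 15, 4, 2, 1]:

(0, 5): arr[0]=7 > arr[5]=4
(0, 6): arr[0]=7 > arr[6]=2
(0, 7): arr[0]=7 > arr[7]=1
(1, 2): arr[1]=15 > arr[2]=11
(1, 3): arr[1]=15 > arr[3]=11
(1, 5): arr[1]=15 > arr[5]=4
(1, 6): arr[1]=15 > arr[6]=2
(1, 7): arr[1]=15 > arr[7]=1
(2, 5): arr[2]=11 > arr[5]=4
(2, 6): arr[2]=11 > arr[6]=2
(2, 7): arr[2]=11 > arr[7]=1
(3, 5): arr[3]=11 > arr[5]=4
(3, 6): arr[3]=11 > arr[6]=2
(3, 7): arr[3]=11 > arr[7]=1
(4, 5): arr[4]=15 > arr[5]=4
(4, 6): arr[4]=15 > arr[6]=2
(4, 7): arr[4]=15 > arr[7]=1
(5, 6): arr[5]=4 > arr[6]=2
(5, 7): arr[5]=4 > arr[7]=1
(6, 7): arr[6]=2 > arr[7]=1

Total inversions: 20

The array has 20 inversion(s): (0,5), (0,6), (0,7), (1,2), (1,3), (1,5), (1,6), (1,7), (2,5), (2,6), (2,7), (3,5), (3,6), (3,7), (4,5), (4,6), (4,7), (5,6), (5,7), (6,7). Each pair (i,j) satisfies i < j and arr[i] > arr[j].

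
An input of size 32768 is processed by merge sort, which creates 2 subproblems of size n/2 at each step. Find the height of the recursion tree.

For divide and conquer with division factor 2:

Problem sizes at each level:
Level 0: 32768
Level 1: 16384
Level 2: 8192
Level 3: 4096
Level 4: 2048
Level 5: 1024
Level 6: 512
Level 7: 256
Level 8: 128
Level 9: 64
Level 10: 32
Level 11: 16
Level 12: 8
Level 13: 4
Level 14: 2
Level 15: 1

The root is level 0 and the size-1 base case is level 15 (the tree spans levels 0 through 15, i.e. 16 levels counting the root), so the depth is the number of divisions: log_2(32768) = 15

The recursion tree depth is log_2(32768) = 15. At each level, the problem size is divided by 2, so it takes 15 divisions to reduce to a base case of size 1. The algorithm makes 2 recursive calls at each level.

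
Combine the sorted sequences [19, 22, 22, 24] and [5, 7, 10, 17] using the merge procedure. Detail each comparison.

Merging process:

Compare 19 vs 5: take 5 from right. Merged: [5]
Compare 19 vs 7: take 7 from right. Merged: [5, 7]
Compare 19 vs 10: take 10 from right. Merged: [5, 7, 10]
Compare 19 vs 17: take 17 from right. Merged: [5, 7, 10, 17]
Append remaining from left: [19, 22, 22, 24]. Merged: [5, 7, 10, 17, 19, 22, 22, 24]

Final merged array: [5, 7, 10, 17, 19, 22, 22, 24]
Total comparisons: 4

The merged array is [5, 7, 10, 17, 19, 22, 22, 24], requiring 4 comparisons. The merge step runs in O(n) time where n is the total number of elements.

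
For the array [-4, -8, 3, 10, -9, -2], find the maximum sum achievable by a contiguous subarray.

Using Kadane's algorithm on [-4, -8, 3, 10, -9, -2]:

Scanning through the array:
Position 1 (value -8): max_ending_here = -8, max_so_far = -4
Position 2 (value 3): max_ending_here = 3, max_so_far = 3
Position 3 (value 10): max_ending_here = 13, max_so_far = 13
Position 4 (value -9): max_ending_here = 4, max_so_far = 13
Position 5 (value -2): max_ending_here = 2, max_so_far = 13

Maximum subarray: [3, 10]
Maximum sum: 13

The maximum subarray is [3, 10] with sum 13. This subarray runs from index 2 to index 3.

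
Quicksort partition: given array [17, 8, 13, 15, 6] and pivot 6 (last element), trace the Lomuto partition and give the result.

Lomuto partition with pivot = 6:

Initial array: [17, 8, 13, 15, 6]

arr[0]=17 > 6: no swap
arr[1]=8 > 6: no swap
arr[2]=13 > 6: no swap
arr[3]=15 > 6: no swap

Place pivot at position 0: [6, 8, 13, 15, 17]
Pivot position: 0

After partitioning with pivot 6, the array becomes [6, 8, 13, 15, 17]. The pivot is placed at index 0. All elements to the left of the pivot are <= 6, and all elements to the right are > 6.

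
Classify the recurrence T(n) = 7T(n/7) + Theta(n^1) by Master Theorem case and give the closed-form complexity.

Master Theorem for T(n) = 7T(n/7) + O(n^1):

a = 7, b = 7, c = 1
log_b(a) = log_7(7) = 1.0000

Case 2: c = 1 = log_7(7) = 1.0000
T(n) = O(n^1 log n) = O(n log n)

For T(n) = 7T(n/7) + O(n^1): log_7(7) = 1.0000. This is Case 2 of the Master Theorem (c = log_b(a), equal work at all levels), giving O(n log n).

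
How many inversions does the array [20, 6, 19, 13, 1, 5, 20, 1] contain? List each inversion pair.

Finding inversions in [20, 6, 19, 13, 1, 5, 20, 1]:

(0, 1): arr[0]=20 > arr[1]=6
(0, 2): arr[0]=20 > arr[2]=19
(0, 3): arr[0]=20 > arr[3]=13
(0, 4): arr[0]=20 > arr[4]=1
(0, 5): arr[0]=20 > arr[5]=5
(0, 7): arr[0]=20 > arr[7]=1
(1, 4): arr[1]=6 > arr[4]=1
(1, 5): arr[1]=6 > arr[5]=5
(1, 7): arr[1]=6 > arr[7]=1
(2, 3): arr[2]=19 > arr[3]=13
(2, 4): arr[2]=19 > arr[4]=1
(2, 5): arr[2]=19 > arr[5]=5
(2, 7): arr[2]=19 > arr[7]=1
(3, 4): arr[3]=13 > arr[4]=1
(3, 5): arr[3]=13 > arr[5]=5
(3, 7): arr[3]=13 > arr[7]=1
(5, 7): arr[5]=5 > arr[7]=1
(6, 7): arr[6]=20 > arr[7]=1

Total inversions: 18

The array has 18 inversion(s): (0,1), (0,2), (0,3), (0,4), (0,5), (0,7), (1,4), (1,5), (1,7), (2,3), (2,4), (2,5), (2,7), (3,4), (3,5), (3,7), (5,7), (6,7). Each pair (i,j) satisfies i < j and arr[i] > arr[j].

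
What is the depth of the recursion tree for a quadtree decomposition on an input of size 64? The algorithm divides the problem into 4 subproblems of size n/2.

For divide and conquer with division factor 2:

Problem sizes at each level:
Level 0: 64
Level 1: 32
Level 2: 16
Level 3: 8
Level 4: 4
Level 5: 2
Level 6: 1

The root is level 0 and the size-1 base case is level 6 (the tree spans levels 0 through 6, i.e. 7 levels counting the root), so the depth is the number of divisions: log_2(64) = 6

The recursion tree depth is log_2(64) = 6. At each level, the problem size is divided by 2, so it takes 6 divisions to reduce to a base case of size 1. The algorithm makes 4 recursive calls at each level.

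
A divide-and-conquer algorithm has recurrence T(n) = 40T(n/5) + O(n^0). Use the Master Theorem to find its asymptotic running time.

Master Theorem for T(n) = 40T(n/5) + O(n^0):

a = 40, b = 5, c = 0
log_b(a) = log_5(40) = 2.2920

Case 1: c = 0 < log_5(40) = 2.2920
T(n) = O(n^(log_5 40))

For T(n) = 40T(n/5) + O(n^0): log_5(40) = 2.2920. This is Case 1 of the Master Theorem (c < log_b(a), work dominated by leaves), giving O(n^(log_5 40)).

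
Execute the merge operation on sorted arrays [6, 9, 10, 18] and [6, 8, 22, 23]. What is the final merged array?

Merging process:

Compare 6 vs 6: take 6 from left. Merged: [6]
Compare 9 vs 6: take 6 from right. Merged: [6, 6]
Compare 9 vs 8: take 8 from right. Merged: [6, 6, 8]
Compare 9 vs 22: take 9 from left. Merged: [6, 6, 8, 9]
Compare 10 vs 22: take 10 from left. Merged: [6, 6, 8, 9, 10]
Compare 18 vs 22: take 18 from left. Merged: [6, 6, 8, 9, 10, 18]
Append remaining from right: [22, 23]. Merged: [6, 6, 8, 9, 10, 18, 22, 23]

Final merged array: [6, 6, 8, 9, 10, 18, 22, 23]
Total comparisons: 6

The merged array is [6, 6, 8, 9, 10, 18, 22, 23], requiring 6 comparisons. The merge step runs in O(n) time where n is the total number of elements.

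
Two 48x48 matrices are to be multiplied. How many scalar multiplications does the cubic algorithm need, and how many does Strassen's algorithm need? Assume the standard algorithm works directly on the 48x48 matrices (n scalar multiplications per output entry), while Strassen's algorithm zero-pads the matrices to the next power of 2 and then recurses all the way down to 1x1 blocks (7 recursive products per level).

Matrix multiplication for 48x48 matrices:

Strassen's algorithm requires power-of-2 dimensions. Pad 48x48 to 64x64 (next power of 2).

Standard algorithm: 48^3 = 110592 multiplications
Strassen's algorithm: 7^(log2(64)) = 7^6 = 117649 multiplications
Difference: 110592 - 117649 = -7057 (Strassen uses MORE here due to padding overhead — for small or just-over-power-of-2 n, padding can outweigh the per-level savings)

Standard: 110592 multiplications (48^3). Strassen: 117649 multiplications (7^6, after padding to 64x64). Strassen reduces 8 recursive multiplications to 7 at each level.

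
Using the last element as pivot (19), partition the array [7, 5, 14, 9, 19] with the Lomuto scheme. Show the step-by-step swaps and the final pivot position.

Lomuto partition with pivot = 19:

Initial array: [7, 5, 14, 9, 19]

arr[0]=7 <= 19: swap with position 0, array becomes [7, 5, 14, 9, 19]
arr[1]=5 <= 19: swap with position 1, array becomes [7, 5, 14, 9, 19]
arr[2]=14 <= 19: swap with position 2, array becomes [7, 5, 14, 9, 19]
arr[3]=9 <= 19: swap with position 3, array becomes [7, 5, 14, 9, 19]

Place pivot at position 4: [7, 5, 14, 9, 19]
Pivot position: 4

After partitioning with pivot 19, the array becomes [7, 5, 14, 9, 19]. The pivot is placed at index 4. All elements to the left of the pivot are <= 19, and all elements to the right are > 19.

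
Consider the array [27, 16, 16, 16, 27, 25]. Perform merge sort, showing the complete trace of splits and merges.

Merge sort trace:

Split: [27, 16, 16, 16, 27, 25] -> [27, 16, 16] and [16, 27, 25]
  Split: [27, 16, 16] -> [27] and [16, 16]
    Split: [16, 16] -> [16] and [16]
    Merge: [16] + [16] -> [16, 16]
  Merge: [27] + [16, 16] -> [16, 16, 27]
  Split: [16, 27, 25] -> [16] and [27, 25]
    Split: [27, 25] -> [27] and [25]
    Merge: [27] + [25] -> [25, 27]
  Merge: [16] + [25, 27] -> [16, 25, 27]
Merge: [16, 16, 27] + [16, 25, 27] -> [16, 16, 16, 25, 27, 27]

Final sorted array: [16, 16, 16, 25, 27, 27]

The merge sort proceeds by recursively splitting the array and merging sorted halves.
After all merges, the sorted array is [16, 16, 16, 25, 27, 27].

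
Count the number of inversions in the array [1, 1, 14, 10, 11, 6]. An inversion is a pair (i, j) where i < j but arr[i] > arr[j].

Finding inversions in [1, 1, 14, 10, 11, 6]:

(2, 3): arr[2]=14 > arr[3]=10
(2, 4): arr[2]=14 > arr[4]=11
(2, 5): arr[2]=14 > arr[5]=6
(3, 5): arr[3]=10 > arr[5]=6
(4, 5): arr[4]=11 > arr[5]=6

Total inversions: 5

The array has 5 inversion(s): (2,3), (2,4), (2,5), (3,5), (4,5). Each pair (i,j) satisfies i < j and arr[i] > arr[j].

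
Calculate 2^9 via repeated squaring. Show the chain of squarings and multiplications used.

Computing 2^9 by squaring (build up from 2^1; each line after the first costs one multiplication):

2^1 = 2
2^2 = (2^1)^2 = 2^2 = 4
2^4 = (2^2)^2 = 4^2 = 16
2^8 = (2^4)^2 = 16^2 = 256
2^9 = 2 * 2^8 = 2 * 256 = 512

Result: 512
Multiplications needed: 4 (4 lines after 2^1)

2^9 = 512. Using exponentiation by squaring, this requires 4 multiplications. The key idea: if the exponent is even, square the half-power; if odd, multiply by the base once.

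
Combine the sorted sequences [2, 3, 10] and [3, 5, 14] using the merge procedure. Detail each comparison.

Merging process:

Compare 2 vs 3: take 2 from left. Merged: [2]
Compare 3 vs 3: take 3 from left. Merged: [2, 3]
Compare 10 vs 3: take 3 from right. Merged: [2, 3, 3]
Compare 10 vs 5: take 5 from right. Merged: [2, 3, 3, 5]
Compare 10 vs 14: take 10 from left. Merged: [2, 3, 3, 5, 10]
Append remaining from right: [14]. Merged: [2, 3, 3, 5, 10, 14]

Final merged array: [2, 3, 3, 5, 10, 14]
Total comparisons: 5

The merged array is [2, 3, 3, 5, 10, 14], requiring 5 comparisons. The merge step runs in O(n) time where n is the total number of elements.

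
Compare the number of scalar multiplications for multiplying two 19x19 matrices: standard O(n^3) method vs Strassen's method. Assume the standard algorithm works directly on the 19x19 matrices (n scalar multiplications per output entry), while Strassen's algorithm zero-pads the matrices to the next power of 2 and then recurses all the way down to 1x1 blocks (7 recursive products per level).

Matrix multiplication for 19x19 matrices:

Strassen's algorithm requires power-of-2 dimensions. Pad 19x19 to 32x32 (next power of 2).

Standard algorithm: 19^3 = 6859 multiplications
Strassen's algorithm: 7^(log2(32)) = 7^5 = 16807 multiplications
Difference: 6859 - 16807 = -9948 (Strassen uses MORE here due to padding overhead — for small or just-over-power-of-2 n, padding can outweigh the per-level savings)

Standard: 6859 multiplications (19^3). Strassen: 16807 multiplications (7^5, after padding to 32x32). Strassen reduces 8 recursive multiplications to 7 at each level.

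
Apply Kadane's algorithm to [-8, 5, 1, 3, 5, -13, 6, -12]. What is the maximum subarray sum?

Using Kadane's algorithm on [-8, 5, 1, 3, 5, -13, 6, -12]:

Scanning through the array:
Position 1 (value 5): max_ending_here = 5, max_so_far = 5
Position 2 (value 1): max_ending_here = 6, max_so_far = 6
Position 3 (value 3): max_ending_here = 9, max_so_far = 9
Position 4 (value 5): max_ending_here = 14, max_so_far = 14
Position 5 (value -13): max_ending_here = 1, max_so_far = 14
Position 6 (value 6): max_ending_here = 7, max_so_far = 14
Position 7 (value -12): max_ending_here = -5, max_so_far = 14

Maximum subarray: [5, 1, 3, 5]
Maximum sum: 14

The maximum subarray is [5, 1, 3, 5] with sum 14. This subarray runs from index 1 to index 4.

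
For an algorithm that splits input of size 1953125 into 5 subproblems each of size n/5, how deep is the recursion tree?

For divide and conquer with division factor 5:

Problem sizes at each level:
Level 0: 1953125
Level 1: 390625
Level 2: 78125
Level 3: 15625
Level 4: 3125
Level 5: 625
Level 6: 125
Level 7: 25
Level 8: 5
Level 9: 1

The root is level 0 and the size-1 base case is level 9 (the tree spans levels 0 through 9, i.e. 10 levels counting the root), so the depth is the number of divisions: log_5(1953125) = 9

The recursion tree depth is log_5(1953125) = 9. At each level, the problem size is divided by 5, so it takes 9 divisions to reduce to a base case of size 1. The algorithm makes 5 recursive calls at each level.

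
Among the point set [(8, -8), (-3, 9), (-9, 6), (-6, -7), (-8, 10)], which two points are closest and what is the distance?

Computing all pairwise distances among 5 points:

d((8, -8), (-3, 9)) = 20.2485
d((8, -8), (-9, 6)) = 22.0227
d((8, -8), (-6, -7)) = 14.0357
d((8, -8), (-8, 10)) = 24.0832
d((-3, 9), (-9, 6)) = 6.7082
d((-3, 9), (-6, -7)) = 16.2788
d((-3, 9), (-8, 10)) = 5.099
d((-9, 6), (-6, -7)) = 13.3417
d((-9, 6), (-8, 10)) = 4.1231 <-- minimum
d((-6, -7), (-8, 10)) = 17.1172

Closest pair: (-9, 6) and (-8, 10) with distance 4.1231

The closest pair is (-9, 6) and (-8, 10) with Euclidean distance 4.1231. For 5 points, brute-force pairwise comparison is shown above. For large n, the divide-and-conquer algorithm (sort by x, recurse on halves, check the dividing strip) achieves O(n log n).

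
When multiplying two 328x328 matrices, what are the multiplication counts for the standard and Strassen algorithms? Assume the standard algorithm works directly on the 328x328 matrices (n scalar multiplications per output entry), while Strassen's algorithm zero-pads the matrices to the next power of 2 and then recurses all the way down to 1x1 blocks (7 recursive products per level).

Matrix multiplication for 328x328 matrices:

Strassen's algorithm requires power-of-2 dimensions. Pad 328x328 to 512x512 (next power of 2).

Standard algorithm: 328^3 = 35287552 multiplications
Strassen's algorithm: 7^(log2(512)) = 7^9 = 40353607 multiplications
Difference: 35287552 - 40353607 = -5066055 (Strassen uses MORE here due to padding overhead — for small or just-over-power-of-2 n, padding can outweigh the per-level savings)

Standard: 35287552 multiplications (328^3). Strassen: 40353607 multiplications (7^9, after padding to 512x512). Strassen reduces 8 recursive multiplications to 7 at each level.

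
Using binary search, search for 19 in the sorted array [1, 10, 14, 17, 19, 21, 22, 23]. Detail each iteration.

Binary search for 19 in [1, 10, 14, 17, 19, 21, 22, 23]:

lo=0, hi=7, mid=3, arr[mid]=17 -> 17 < 19, search right half
lo=4, hi=7, mid=5, arr[mid]=21 -> 21 > 19, search left half
lo=4, hi=4, mid=4, arr[mid]=19 -> Found target at index 4!

Binary search finds 19 at index 4 after 3 comparisons. The search repeatedly halves the search space by comparing with the middle element.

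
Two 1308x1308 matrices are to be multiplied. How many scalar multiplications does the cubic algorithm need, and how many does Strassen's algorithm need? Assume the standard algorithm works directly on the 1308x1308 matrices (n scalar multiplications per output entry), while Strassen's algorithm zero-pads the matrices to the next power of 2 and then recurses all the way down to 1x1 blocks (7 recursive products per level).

Matrix multiplication for 1308x1308 matrices:

Strassen's algorithm requires power-of-2 dimensions. Pad 1308x1308 to 2048x2048 (next power of 2).

Standard algorithm: 1308^3 = 2237810112 multiplications
Strassen's algorithm: 7^(log2(2048)) = 7^11 = 1977326743 multiplications
Savings: 2237810112 - 1977326743 = 260483369 multiplications

Standard: 2237810112 multiplications (1308^3). Strassen: 1977326743 multiplications (7^11, after padding to 2048x2048). Strassen reduces 8 recursive multiplications to 7 at each level.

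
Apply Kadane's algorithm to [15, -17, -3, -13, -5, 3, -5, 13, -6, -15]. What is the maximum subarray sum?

Using Kadane's algorithm on [15, -17, -3, -13, -5, 3, -5, 13, -6, -15]:

Scanning through the array:
Position 1 (value -17): max_ending_here = -2, max_so_far = 15
Position 2 (value -3): max_ending_here = -3, max_so_far = 15
Position 3 (value -13): max_ending_here = -13, max_so_far = 15
Position 4 (value -5): max_ending_here = -5, max_so_far = 15
Position 5 (value 3): max_ending_here = 3, max_so_far = 15
Position 6 (value -5): max_ending_here = -2, max_so_far = 15
Position 7 (value 13): max_ending_here = 13, max_so_far = 15
Position 8 (value -6): max_ending_here = 7, max_so_far = 15
Position 9 (value -15): max_ending_here = -8, max_so_far = 15

Maximum subarray: [15]
Maximum sum: 15

The maximum subarray is [15] with sum 15. This subarray runs from index 0 to index 0.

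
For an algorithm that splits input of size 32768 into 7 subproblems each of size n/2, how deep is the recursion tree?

For divide and conquer with division factor 2:

Problem sizes at each level:
Level 0: 32768
Level 1: 16384
Level 2: 8192
Level 3: 4096
Level 4: 2048
Level 5: 1024
Level 6: 512
Level 7: 256
Level 8: 128
Level 9: 64
Level 10: 32
Level 11: 16
Level 12: 8
Level 13: 4
Level 14: 2
Level 15: 1

The root is level 0 and the size-1 base case is level 15 (the tree spans levels 0 through 15, i.e. 16 levels counting the root), so the depth is the number of divisions: log_2(32768) = 15

The recursion tree depth is log_2(32768) = 15. At each level, the problem size is divided by 2, so it takes 15 divisions to reduce to a base case of size 1. The algorithm makes 7 recursive calls at each level.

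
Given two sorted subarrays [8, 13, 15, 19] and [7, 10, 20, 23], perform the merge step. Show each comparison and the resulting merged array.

Merging process:

Compare 8 vs 7: take 7 from right. Merged: [7]
Compare 8 vs 10: take 8 from left. Merged: [7, 8]
Compare 13 vs 10: take 10 from right. Merged: [7, 8, 10]
Compare 13 vs 20: take 13 from left. Merged: [7, 8, 10, 13]
Compare 15 vs 20: take 15 from left. Merged: [7, 8, 10, 13, 15]
Compare 19 vs 20: take 19 from left. Merged: [7, 8, 10, 13, 15, 19]
Append remaining from right: [20, 23]. Merged: [7, 8, 10, 13, 15, 19, 20, 23]

Final merged array: [7, 8, 10, 13, 15, 19, 20, 23]
Total comparisons: 6

The merged array is [7, 8, 10, 13, 15, 19, 20, 23], requiring 6 comparisons. The merge step runs in O(n) time where n is the total number of elements.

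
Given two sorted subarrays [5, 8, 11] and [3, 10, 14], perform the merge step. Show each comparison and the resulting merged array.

Merging process:

Compare 5 vs 3: take 3 from right. Merged: [3]
Compare 5 vs 10: take 5 from left. Merged: [3, 5]
Compare 8 vs 10: take 8 from left. Merged: [3, 5, 8]
Compare 11 vs 10: take 10 from right. Merged: [3, 5, 8, 10]
Compare 11 vs 14: take 11 from left. Merged: [3, 5, 8, 10, 11]
Append remaining from right: [14]. Merged: [3, 5, 8, 10, 11, 14]

Final merged array: [3, 5, 8, 10, 11, 14]
Total comparisons: 5

The merged array is [3, 5, 8, 10, 11, 14], requiring 5 comparisons. The merge step runs in O(n) time where n is the total number of elements.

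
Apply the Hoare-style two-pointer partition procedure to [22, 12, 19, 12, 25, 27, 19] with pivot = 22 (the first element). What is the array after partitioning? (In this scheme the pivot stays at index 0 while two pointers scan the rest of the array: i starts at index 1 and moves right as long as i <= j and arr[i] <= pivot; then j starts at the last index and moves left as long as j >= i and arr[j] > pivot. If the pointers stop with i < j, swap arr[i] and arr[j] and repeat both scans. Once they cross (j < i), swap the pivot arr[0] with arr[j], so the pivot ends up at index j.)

Hoare-style two-pointer partition with pivot = 22:

Initial array: [22, 12, 19, 12, 25, 27, 19]

Pointers start at i = 1, j = 6.
i stops at index 4 (arr[4]=25 > 22), j stops at index 6 (arr[6]=19 <= 22): swap arr[4] and arr[6], array becomes [22, 12, 19, 12, 19, 27, 25]
i ends at 5, j ends at 4: the pointers have crossed (j < i), so scanning stops.

Swap pivot arr[0] with arr[4] to place pivot at position 4: [19, 12, 19, 12, 22, 27, 25]
Pivot position: 4

After partitioning with pivot 22, the array becomes [19, 12, 19, 12, 22, 27, 25]. The pivot is placed at index 4. All elements to the left of the pivot are <= 22, and all elements to the right are > 22.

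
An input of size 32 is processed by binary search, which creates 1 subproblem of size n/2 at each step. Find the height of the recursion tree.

For divide and conquer with division factor 2:

Problem sizes at each level:
Level 0: 32
Level 1: 16
Level 2: 8
Level 3: 4
Level 4: 2
Level 5: 1

The root is level 0 and the size-1 base case is level 5 (the tree spans levels 0 through 5, i.e. 6 levels counting the root), so the depth is the number of divisions: log_2(32) = 5

The recursion tree depth is log_2(32) = 5. At each level, the problem size is divided by 2, so it takes 5 divisions to reduce to a base case of size 1. The algorithm makes 1 recursive call at each level.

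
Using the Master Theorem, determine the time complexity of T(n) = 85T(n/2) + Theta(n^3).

Master Theorem for T(n) = 85T(n/2) + O(n^3):

a = 85, b = 2, c = 3
log_b(a) = log_2(85) = 6.4094

Case 1: c = 3 < log_2(85) = 6.4094
T(n) = O(n^(log_2 85))

For T(n) = 85T(n/2) + O(n^3): log_2(85) = 6.4094. This is Case 1 of the Master Theorem (c < log_b(a), work dominated by leaves), giving O(n^(log_2 85)).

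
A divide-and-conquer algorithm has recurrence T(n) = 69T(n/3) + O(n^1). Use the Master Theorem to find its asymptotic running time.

Master Theorem for T(n) = 69T(n/3) + O(n^1):

a = 69, b = 3, c = 1
log_b(a) = log_3(69) = 3.8540

Case 1: c = 1 < log_3(69) = 3.8540
T(n) = O(n^(log_3 69))

For T(n) = 69T(n/3) + O(n^1): log_3(69) = 3.8540. This is Case 1 of the Master Theorem (c < log_b(a), work dominated by leaves), giving O(n^(log_3 69)).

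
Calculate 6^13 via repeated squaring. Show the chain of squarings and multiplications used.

Computing 6^13 by squaring (build up from 6^1; each line after the first costs one multiplication):

6^1 = 6
6^2 = (6^1)^2 = 6^2 = 36
6^3 = 6 * 6^2 = 6 * 36 = 216
6^6 = (6^3)^2 = 216^2 = 46656
6^12 = (6^6)^2 = 46656^2 = 2176782336
6^13 = 6 * 6^12 = 6 * 2176782336 = 13060694016

Result: 13060694016
Multiplications needed: 5 (5 lines after 6^1)

6^13 = 13060694016. Using exponentiation by squaring, this requires 5 multiplications. The key idea: if the exponent is even, square the half-power; if odd, multiply by the base once.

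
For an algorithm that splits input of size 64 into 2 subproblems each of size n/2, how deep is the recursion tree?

For divide and conquer with division factor 2:

Problem sizes at each level:
Level 0: 64
Level 1: 32
Level 2: 16
Level 3: 8
Level 4: 4
Level 5: 2
Level 6: 1

The root is level 0 and the size-1 base case is level 6 (the tree spans levels 0 through 6, i.e. 7 levels counting the root), so the depth is the number of divisions: log_2(64) = 6

The recursion tree depth is log_2(64) = 6. At each level, the problem size is divided by 2, so it takes 6 divisions to reduce to a base case of size 1. The algorithm makes 2 recursive calls at each level.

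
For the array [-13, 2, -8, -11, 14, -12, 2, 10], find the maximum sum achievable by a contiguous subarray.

Using Kadane's algorithm on [-13, 2, -8, -11, 14, -12, 2, 10]:

Scanning through the array:
Position 1 (value 2): max_ending_here = 2, max_so_far = 2
Position 2 (value -8): max_ending_here = -6, max_so_far = 2
Position 3 (value -11): max_ending_here = -11, max_so_far = 2
Position 4 (value 14): max_ending_here = 14, max_so_far = 14
Position 5 (value -12): max_ending_here = 2, max_so_far = 14
Position 6 (value 2): max_ending_here = 4, max_so_far = 14
Position 7 (value 10): max_ending_here = 14, max_so_far = 14

Maximum subarray: [14]
Maximum sum: 14

The maximum subarray is [14] with sum 14. This subarray runs from index 4 to index 4.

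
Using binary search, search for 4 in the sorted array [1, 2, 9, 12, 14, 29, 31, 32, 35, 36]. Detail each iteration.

Binary search for 4 in [1, 2, 9, 12, 14, 29, 31, 32, 35, 36]:

lo=0, hi=9, mid=4, arr[mid]=14 -> 14 > 4, search left half
lo=0, hi=3, mid=1, arr[mid]=2 -> 2 < 4, search right half
lo=2, hi=3, mid=2, arr[mid]=9 -> 9 > 4, search left half
lo=2 > hi=1, target 4 not found

Binary search determines that 4 is not in the array after 3 comparisons. The search space was exhausted without finding the target.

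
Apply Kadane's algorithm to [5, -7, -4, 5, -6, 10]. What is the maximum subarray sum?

Using Kadane's algorithm on [5, -7, -4, 5, -6, 10]:

Scanning through the array:
Position 1 (value -7): max_ending_here = -2, max_so_far = 5
Position 2 (value -4): max_ending_here = -4, max_so_far = 5
Position 3 (value 5): max_ending_here = 5, max_so_far = 5
Position 4 (value -6): max_ending_here = -1, max_so_far = 5
Position 5 (value 10): max_ending_here = 10, max_so_far = 10

Maximum subarray: [10]
Maximum sum: 10

The maximum subarray is [10] with sum 10. This subarray runs from index 5 to index 5.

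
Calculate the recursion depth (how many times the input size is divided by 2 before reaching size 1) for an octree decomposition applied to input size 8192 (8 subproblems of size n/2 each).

For divide and conquer with division factor 2:

Problem sizes at each level:
Level 0: 8192
Level 1: 4096
Level 2: 2048
Level 3: 1024
Level 4: 512
Level 5: 256
Level 6: 128
Level 7: 64
Level 8: 32
Level 9: 16
Level 10: 8
Level 11: 4
Level 12: 2
Level 13: 1

The root is level 0 and the size-1 base case is level 13 (the tree spans levels 0 through 13, i.e. 14 levels counting the root), so the depth is the number of divisions: log_2(8192) = 13

The recursion tree depth is log_2(8192) = 13. At each level, the problem size is divided by 2, so it takes 13 divisions to reduce to a base case of size 1. The algorithm makes 8 recursive calls at each level.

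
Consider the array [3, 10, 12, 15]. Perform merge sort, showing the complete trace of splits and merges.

Merge sort trace:

Split: [3, 10, 12, 15] -> [3, 10] and [12, 15]
  Split: [3, 10] -> [3] and [10]
  Merge: [3] + [10] -> [3, 10]
  Split: [12, 15] -> [12] and [15]
  Merge: [12] + [15] -> [12, 15]
Merge: [3, 10] + [12, 15] -> [3, 10, 12, 15]

Final sorted array: [3, 10, 12, 15]

The merge sort proceeds by recursively splitting the array and merging sorted halves.
After all merges, the sorted array is [3, 10, 12, 15].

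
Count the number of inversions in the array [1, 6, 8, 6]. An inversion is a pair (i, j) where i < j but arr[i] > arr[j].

Finding inversions in [1, 6, 8, 6]:

(2, 3): arr[2]=8 > arr[3]=6

Total inversions: 1

The array has 1 inversion(s): (2,3). Each pair (i,j) satisfies i < j and arr[i] > arr[j].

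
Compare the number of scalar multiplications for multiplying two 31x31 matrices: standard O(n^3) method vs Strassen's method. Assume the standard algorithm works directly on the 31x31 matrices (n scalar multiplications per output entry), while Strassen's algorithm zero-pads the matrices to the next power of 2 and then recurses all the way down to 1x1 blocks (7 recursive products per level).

Matrix multiplication for 31x31 matrices:

Strassen's algorithm requires power-of-2 dimensions. Pad 31x31 to 32x32 (next power of 2).

Standard algorithm: 31^3 = 29791 multiplications
Strassen's algorithm: 7^(log2(32)) = 7^5 = 16807 multiplications
Savings: 29791 - 16807 = 12984 multiplications

Standard: 29791 multiplications (31^3). Strassen: 16807 multiplications (7^5, after padding to 32x32). Strassen reduces 8 recursive multiplications to 7 at each level.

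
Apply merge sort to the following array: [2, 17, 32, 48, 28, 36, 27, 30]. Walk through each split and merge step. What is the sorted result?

Merge sort trace:

Split: [2, 17, 32, 48, 28, 36, 27, 30] -> [2, 17, 32, 48] and [28, 36, 27, 30]
  Split: [2, 17, 32, 48] -> [2, 17] and [32, 48]
    Split: [2, 17] -> [2] and [17]
    Merge: [2] + [17] -> [2, 17]
    Split: [32, 48] -> [32] and [48]
    Merge: [32] + [48] -> [32, 48]
  Merge: [2, 17] + [32, 48] -> [2, 17, 32, 48]
  Split: [28, 36, 27, 30] -> [28, 36] and [27, 30]
    Split: [28, 36] -> [28] and [36]
    Merge: [28] + [36] -> [28, 36]
    Split: [27, 30] -> [27] and [30]
    Merge: [27] + [30] -> [27, 30]
  Merge: [28, 36] + [27, 30] -> [27, 28, 30, 36]
Merge: [2, 17, 32, 48] + [27, 28, 30, 36] -> [2, 17, 27, 28, 30, 32, 36, 48]

Final sorted array: [2, 17, 27, 28, 30, 32, 36, 48]

The merge sort proceeds by recursively splitting the array and merging sorted halves.
After all merges, the sorted array is [2, 17, 27, 28, 30, 32, 36, 48].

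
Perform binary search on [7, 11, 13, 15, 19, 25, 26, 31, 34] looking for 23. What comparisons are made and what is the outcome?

Binary search for 23 in [7, 11, 13, 15, 19, 25, 26, 31, 34]:

lo=0, hi=8, mid=4, arr[mid]=19 -> 19 < 23, search right half
lo=5, hi=8, mid=6, arr[mid]=26 -> 26 > 23, search left half
lo=5, hi=5, mid=5, arr[mid]=25 -> 25 > 23, search left half
lo=5 > hi=4, target 23 not found

Binary search determines that 23 is not in the array after 3 comparisons. The search space was exhausted without finding the target.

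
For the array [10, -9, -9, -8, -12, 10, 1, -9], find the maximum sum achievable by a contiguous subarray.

Using Kadane's algorithm on [10, -9, -9, -8, -12, 10, 1, -9]:

Scanning through the array:
Position 1 (value -9): max_ending_here = 1, max_so_far = 10
Position 2 (value -9): max_ending_here = -8, max_so_far = 10
Position 3 (value -8): max_ending_here = -8, max_so_far = 10
Position 4 (value -12): max_ending_here = -12, max_so_far = 10
Position 5 (value 10): max_ending_here = 10, max_so_far = 10
Position 6 (value 1): max_ending_here = 11, max_so_far = 11
Position 7 (value -9): max_ending_here = 2, max_so_far = 11

Maximum subarray: [10, 1]
Maximum sum: 11

The maximum subarray is [10, 1] with sum 11. This subarray runs from index 5 to index 6.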